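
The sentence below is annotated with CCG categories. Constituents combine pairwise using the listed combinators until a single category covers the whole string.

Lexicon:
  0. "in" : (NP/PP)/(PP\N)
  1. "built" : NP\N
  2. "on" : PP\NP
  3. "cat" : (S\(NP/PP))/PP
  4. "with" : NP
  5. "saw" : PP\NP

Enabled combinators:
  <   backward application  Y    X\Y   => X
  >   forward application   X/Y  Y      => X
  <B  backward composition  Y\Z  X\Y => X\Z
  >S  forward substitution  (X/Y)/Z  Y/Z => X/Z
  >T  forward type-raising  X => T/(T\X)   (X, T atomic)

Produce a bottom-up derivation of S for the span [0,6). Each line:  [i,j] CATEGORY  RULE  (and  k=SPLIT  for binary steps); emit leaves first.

[0,1] (NP/PP)/(PP\N)  lex  "in"
[1,2] NP\N  lex  "built"
[2,3] PP\NP  lex  "on"
[1,3] PP\N  <B  k=2
[0,3] NP/PP  >  k=1
[3,4] (S\(NP/PP))/PP  lex  "cat"
[4,5] NP  lex  "with"
[5,6] PP\NP  lex  "saw"
[4,6] PP  <  k=5
[3,6] S\(NP/PP)  >  k=4
[0,6] S  <  k=3

[0,6] S   <
  [0,3] NP/PP   >
    [0,1] "in" : (NP/PP)/(PP\N)
    [1,3] PP\N   <B
      [1,2] "built" : NP\N
      [2,3] "on" : PP\NP
  [3,6] S\(NP/PP)   >
    [3,4] "cat" : (S\(NP/PP))/PP
    [4,6] PP   <
      [4,5] "with" : NP
      [5,6] "saw" : PP\NP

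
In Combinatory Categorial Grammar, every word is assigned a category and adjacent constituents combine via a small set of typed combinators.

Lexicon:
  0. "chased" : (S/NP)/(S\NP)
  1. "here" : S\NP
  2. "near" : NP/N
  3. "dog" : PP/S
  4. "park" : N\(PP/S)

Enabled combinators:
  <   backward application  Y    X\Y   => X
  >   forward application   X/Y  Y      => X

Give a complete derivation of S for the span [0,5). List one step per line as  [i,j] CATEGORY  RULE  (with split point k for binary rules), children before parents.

[0,5] S   >
  [0,2] S/NP   >
    [0,1] "chased" : (S/NP)/(S\NP)
    [1,2] "here" : S\NP
  [2,5] NP   >
    [2,3] "near" : NP/N
    [3,5] N   <
      [3,4] "dog" : PP/S
      [4,5] "park" : N\(PP/S)

[0,1] (S/NP)/(S\NP)  lex  "chased"
[1,2] S\NP  lex  "here"
[0,2] S/NP  >  k=1
[2,3] NP/N  lex  "near"
[3,4] PP/S  lex  "dog"
[4,5] N\(PP/S)  lex  "park"
[3,5] N  <  k=4
[2,5] NP  >  k=3
[0,5] S  >  k=2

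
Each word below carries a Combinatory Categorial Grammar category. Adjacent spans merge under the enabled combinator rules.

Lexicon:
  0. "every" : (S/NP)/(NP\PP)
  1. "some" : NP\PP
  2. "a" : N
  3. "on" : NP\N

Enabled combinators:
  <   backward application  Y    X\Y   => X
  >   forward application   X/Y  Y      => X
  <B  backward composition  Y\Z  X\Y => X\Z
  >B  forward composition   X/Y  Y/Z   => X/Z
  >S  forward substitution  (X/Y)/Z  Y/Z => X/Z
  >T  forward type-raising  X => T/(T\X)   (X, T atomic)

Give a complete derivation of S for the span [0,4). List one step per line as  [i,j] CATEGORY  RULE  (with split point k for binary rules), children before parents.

[0,1] (S/NP)/(NP\PP)  lex  "every"
[1,2] NP\PP  lex  "some"
[0,2] S/NP  >  k=1
[2,3] N  lex  "a"
[3,4] NP\N  lex  "on"
[2,4] NP  <  k=3
[0,4] S  >  k=2

[0,4] S   >
  [0,2] S/NP   >
    [0,1] "every" : (S/NP)/(NP\PP)
    [1,2] "some" : NP\PP
  [2,4] NP   <
    [2,3] "a" : N
    [3,4] "on" : NP\N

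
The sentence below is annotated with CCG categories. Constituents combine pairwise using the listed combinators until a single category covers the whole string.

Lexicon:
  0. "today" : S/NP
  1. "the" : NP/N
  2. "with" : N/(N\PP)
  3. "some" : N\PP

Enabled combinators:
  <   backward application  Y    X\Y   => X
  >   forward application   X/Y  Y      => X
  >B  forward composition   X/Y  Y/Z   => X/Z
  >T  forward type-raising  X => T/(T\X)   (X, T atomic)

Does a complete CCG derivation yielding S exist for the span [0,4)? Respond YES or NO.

YES

[0,4] S   >
  [0,2] S/N   >B
    [0,1] "today" : S/NP
    [1,2] "the" : NP/N
  [2,4] N   >
    [2,3] "with" : N/(N\PP)
    [3,4] "some" : N\PP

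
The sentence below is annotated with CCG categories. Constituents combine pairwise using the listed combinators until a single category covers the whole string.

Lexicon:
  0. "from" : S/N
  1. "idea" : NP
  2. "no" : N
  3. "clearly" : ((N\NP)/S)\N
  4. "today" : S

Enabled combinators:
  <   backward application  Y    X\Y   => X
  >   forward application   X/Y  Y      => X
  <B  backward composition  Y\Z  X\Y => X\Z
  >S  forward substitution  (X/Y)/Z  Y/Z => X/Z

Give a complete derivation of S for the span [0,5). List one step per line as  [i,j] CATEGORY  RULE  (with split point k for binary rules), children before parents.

[0,5] S   >
  [0,1] "from" : S/N
  [1,5] N   <
    [1,2] "idea" : NP
    [2,5] N\NP   >
      [2,4] (N\NP)/S   <
        [2,3] "no" : N
        [3,4] "clearly" : ((N\NP)/S)\N
      [4,5] "today" : S

[0,1] S/N  lex  "from"
[1,2] NP  lex  "idea"
[2,3] N  lex  "no"
[3,4] ((N\NP)/S)\N  lex  "clearly"
[2,4] (N\NP)/S  <  k=3
[4,5] S  lex  "today"
[2,5] N\NP  >  k=4
[1,5] N  <  k=2
[0,5] S  >  k=1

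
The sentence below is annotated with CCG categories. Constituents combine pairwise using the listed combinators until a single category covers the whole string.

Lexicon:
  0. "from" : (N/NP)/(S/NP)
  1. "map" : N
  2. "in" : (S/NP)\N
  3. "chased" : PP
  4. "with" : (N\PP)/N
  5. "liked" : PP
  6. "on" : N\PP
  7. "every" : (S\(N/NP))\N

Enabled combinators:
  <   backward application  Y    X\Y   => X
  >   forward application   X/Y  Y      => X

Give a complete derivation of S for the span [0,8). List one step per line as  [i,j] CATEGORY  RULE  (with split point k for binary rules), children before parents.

[0,1] (N/NP)/(S/NP)  lex  "from"
[1,2] N  lex  "map"
[2,3] (S/NP)\N  lex  "in"
[1,3] S/NP  <  k=2
[0,3] N/NP  >  k=1
[3,4] PP  lex  "chased"
[4,5] (N\PP)/N  lex  "with"
[5,6] PP  lex  "liked"
[6,7] N\PP  lex  "on"
[5,7] N  <  k=6
[4,7] N\PP  >  k=5
[3,7] N  <  k=4
[7,8] (S\(N/NP))\N  lex  "every"
[3,8] S\(N/NP)  <  k=7
[0,8] S  <  k=3

[0,8] S   <
  [0,3] N/NP   >
    [0,1] "from" : (N/NP)/(S/NP)
    [1,3] S/NP   <
      [1,2] "map" : N
      [2,3] "in" : (S/NP)\N
  [3,8] S\(N/NP)   <
    [3,7] N   <
      [3,4] "chased" : PP
      [4,7] N\PP   >
        [4,5] "with" : (N\PP)/N
        [5,7] N   <
          [5,6] "liked" : PP
          [6,7] "on" : N\PP
    [7,8] "every" : (S\(N/NP))\N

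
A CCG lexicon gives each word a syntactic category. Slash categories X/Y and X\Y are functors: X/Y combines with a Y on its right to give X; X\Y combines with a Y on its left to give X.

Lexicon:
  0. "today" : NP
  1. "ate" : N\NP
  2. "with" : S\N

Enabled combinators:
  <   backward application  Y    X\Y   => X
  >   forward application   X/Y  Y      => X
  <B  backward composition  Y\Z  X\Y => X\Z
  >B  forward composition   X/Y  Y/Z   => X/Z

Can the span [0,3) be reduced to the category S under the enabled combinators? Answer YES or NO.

[0,3] S   <
  [0,2] N   <
    [0,1] "today" : NP
    [1,2] "ate" : N\NP
  [2,3] "with" : S\N

YES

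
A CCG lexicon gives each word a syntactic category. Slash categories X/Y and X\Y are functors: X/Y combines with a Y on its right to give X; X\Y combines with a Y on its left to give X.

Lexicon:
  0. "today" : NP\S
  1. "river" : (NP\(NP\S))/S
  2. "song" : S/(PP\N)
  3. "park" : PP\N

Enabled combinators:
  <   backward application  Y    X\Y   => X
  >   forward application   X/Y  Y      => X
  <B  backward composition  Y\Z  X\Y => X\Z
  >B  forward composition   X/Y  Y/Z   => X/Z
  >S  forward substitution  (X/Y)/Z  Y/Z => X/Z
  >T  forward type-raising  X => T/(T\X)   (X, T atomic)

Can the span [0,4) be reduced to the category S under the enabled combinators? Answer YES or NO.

NP\S (NP\(NP\S))/S S/(PP\N) PP\N
CKY chart[0,4] = {N/(N\NP), NP, NP/(NP\NP), PP/(PP\NP), S/(S\NP)}; S ∉ chart

NO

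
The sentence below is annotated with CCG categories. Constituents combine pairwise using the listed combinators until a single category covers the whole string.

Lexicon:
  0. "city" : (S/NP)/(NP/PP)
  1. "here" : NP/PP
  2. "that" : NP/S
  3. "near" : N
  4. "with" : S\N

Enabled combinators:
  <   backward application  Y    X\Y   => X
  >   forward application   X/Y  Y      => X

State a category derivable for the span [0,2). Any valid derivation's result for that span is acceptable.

S/NP

[0,5] S   >
  [0,2] S/NP   >
    [0,1] "city" : (S/NP)/(NP/PP)
    [1,2] "here" : NP/PP
  [2,5] NP   >
    [2,3] "that" : NP/S
    [3,5] S   <
      [3,4] "near" : N
      [4,5] "with" : S\N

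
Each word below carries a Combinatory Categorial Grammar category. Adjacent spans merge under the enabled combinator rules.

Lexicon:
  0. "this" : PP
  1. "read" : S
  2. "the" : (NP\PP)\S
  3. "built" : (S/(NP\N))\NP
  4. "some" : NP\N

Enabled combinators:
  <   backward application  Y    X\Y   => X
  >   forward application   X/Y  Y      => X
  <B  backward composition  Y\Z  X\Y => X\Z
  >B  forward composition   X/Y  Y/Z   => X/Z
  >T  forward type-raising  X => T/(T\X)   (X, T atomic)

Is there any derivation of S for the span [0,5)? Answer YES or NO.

YES

[0,5] S   >
  [0,4] S/(NP\N)   <
    [0,3] NP   <
      [0,1] "this" : PP
      [1,3] NP\PP   <
        [1,2] "read" : S
        [2,3] "the" : (NP\PP)\S
    [3,4] "built" : (S/(NP\N))\NP
  [4,5] "some" : NP\N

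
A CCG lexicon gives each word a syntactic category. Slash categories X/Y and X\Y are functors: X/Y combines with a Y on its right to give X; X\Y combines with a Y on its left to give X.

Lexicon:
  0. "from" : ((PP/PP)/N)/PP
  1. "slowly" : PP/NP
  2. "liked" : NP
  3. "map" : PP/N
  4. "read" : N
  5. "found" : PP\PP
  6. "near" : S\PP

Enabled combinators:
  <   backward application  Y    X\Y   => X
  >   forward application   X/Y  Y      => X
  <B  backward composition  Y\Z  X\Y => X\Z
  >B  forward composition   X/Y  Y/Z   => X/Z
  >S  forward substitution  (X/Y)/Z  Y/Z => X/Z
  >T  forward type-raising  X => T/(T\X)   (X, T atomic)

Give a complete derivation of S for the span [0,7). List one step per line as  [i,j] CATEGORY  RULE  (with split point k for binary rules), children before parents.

[0,7] S   <
  [0,5] PP   >
    [0,4] PP/N   >S
      [0,3] (PP/PP)/N   >
        [0,1] "from" : ((PP/PP)/N)/PP
        [1,3] PP   >
          [1,2] "slowly" : PP/NP
          [2,3] "liked" : NP
      [3,4] "map" : PP/N
    [4,5] "read" : N
  [5,7] S\PP   <B
    [5,6] "found" : PP\PP
    [6,7] "near" : S\PP

[0,1] ((PP/PP)/N)/PP  lex  "from"
[1,2] PP/NP  lex  "slowly"
[2,3] NP  lex  "liked"
[1,3] PP  >  k=2
[0,3] (PP/PP)/N  >  k=1
[3,4] PP/N  lex  "map"
[0,4] PP/N  >S  k=3
[4,5] N  lex  "read"
[0,5] PP  >  k=4
[5,6] PP\PP  lex  "found"
[6,7] S\PP  lex  "near"
[5,7] S\PP  <B  k=6
[0,7] S  <  k=5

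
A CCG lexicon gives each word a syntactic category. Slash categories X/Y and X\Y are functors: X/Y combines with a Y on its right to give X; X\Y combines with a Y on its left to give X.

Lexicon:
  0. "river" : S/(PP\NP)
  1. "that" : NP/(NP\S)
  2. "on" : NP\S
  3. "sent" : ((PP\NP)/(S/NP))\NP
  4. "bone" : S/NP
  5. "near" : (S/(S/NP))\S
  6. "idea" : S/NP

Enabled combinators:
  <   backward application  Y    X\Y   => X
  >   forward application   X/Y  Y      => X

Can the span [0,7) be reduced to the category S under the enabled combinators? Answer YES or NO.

[0,7] S   >
  [0,6] S/(S/NP)   <
    [0,5] S   >
      [0,1] "river" : S/(PP\NP)
      [1,5] PP\NP   >
        [1,4] (PP\NP)/(S/NP)   <
          [1,3] NP   >
            [1,2] "that" : NP/(NP\S)
            [2,3] "on" : NP\S
          [3,4] "sent" : ((PP\NP)/(S/NP))\NP
        [4,5] "bone" : S/NP
    [5,6] "near" : (S/(S/NP))\S
  [6,7] "idea" : S/NP

YES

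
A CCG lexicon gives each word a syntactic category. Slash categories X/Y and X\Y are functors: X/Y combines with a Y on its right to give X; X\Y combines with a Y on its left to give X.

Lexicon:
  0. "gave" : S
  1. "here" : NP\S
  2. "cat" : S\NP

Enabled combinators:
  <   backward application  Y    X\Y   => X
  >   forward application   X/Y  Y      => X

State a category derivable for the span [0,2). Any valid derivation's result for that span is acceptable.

NP

[0,3] S   <
  [0,2] NP   <
    [0,1] "gave" : S
    [1,2] "here" : NP\S
  [2,3] "cat" : S\NP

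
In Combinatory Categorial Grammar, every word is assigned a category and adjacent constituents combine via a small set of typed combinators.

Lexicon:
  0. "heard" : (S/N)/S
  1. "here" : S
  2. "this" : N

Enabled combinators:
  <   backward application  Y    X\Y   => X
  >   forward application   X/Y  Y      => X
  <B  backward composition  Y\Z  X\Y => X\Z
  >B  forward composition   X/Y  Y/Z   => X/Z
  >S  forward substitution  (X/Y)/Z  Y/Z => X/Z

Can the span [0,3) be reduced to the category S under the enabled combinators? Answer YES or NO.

[0,3] S   >
  [0,2] S/N   >
    [0,1] "heard" : (S/N)/S
    [1,2] "here" : S
  [2,3] "this" : N

YES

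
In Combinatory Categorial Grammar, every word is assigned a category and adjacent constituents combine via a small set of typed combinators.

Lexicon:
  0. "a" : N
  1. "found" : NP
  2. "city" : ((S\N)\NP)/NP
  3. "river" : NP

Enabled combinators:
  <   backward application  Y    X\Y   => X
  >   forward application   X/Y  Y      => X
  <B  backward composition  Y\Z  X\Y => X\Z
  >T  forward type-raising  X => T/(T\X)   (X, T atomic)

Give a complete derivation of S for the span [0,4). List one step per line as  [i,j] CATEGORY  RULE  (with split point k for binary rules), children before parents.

[0,4] S   >
  [0,1] S/(S\N)   >T
    [0,1] "a" : N
  [1,4] S\N   <
    [1,2] "found" : NP
    [2,4] (S\N)\NP   >
      [2,3] "city" : ((S\N)\NP)/NP
      [3,4] "river" : NP

[0,1] N  lex  "a"
[0,1] S/(S\N)  >T
[1,2] NP  lex  "found"
[2,3] ((S\N)\NP)/NP  lex  "city"
[3,4] NP  lex  "river"
[2,4] (S\N)\NP  >  k=3
[1,4] S\N  <  k=2
[0,4] S  >  k=1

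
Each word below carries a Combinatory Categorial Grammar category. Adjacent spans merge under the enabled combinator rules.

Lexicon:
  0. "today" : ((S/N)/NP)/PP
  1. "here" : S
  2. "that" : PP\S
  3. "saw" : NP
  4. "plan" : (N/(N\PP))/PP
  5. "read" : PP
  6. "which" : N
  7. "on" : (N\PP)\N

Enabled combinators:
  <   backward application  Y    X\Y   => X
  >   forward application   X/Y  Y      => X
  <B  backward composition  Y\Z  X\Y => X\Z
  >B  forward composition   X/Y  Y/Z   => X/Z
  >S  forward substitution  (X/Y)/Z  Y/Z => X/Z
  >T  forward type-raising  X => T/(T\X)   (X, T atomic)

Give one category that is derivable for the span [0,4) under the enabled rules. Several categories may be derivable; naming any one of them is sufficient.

[0,8] S   >
  [0,4] S/N   >
    [0,3] (S/N)/NP   >
      [0,1] "today" : ((S/N)/NP)/PP
      [1,3] PP   <
        [1,2] "here" : S
        [2,3] "that" : PP\S
    [3,4] "saw" : NP
  [4,8] N   >
    [4,6] N/(N\PP)   >
      [4,5] "plan" : (N/(N\PP))/PP
      [5,6] "read" : PP
    [6,8] N\PP   <
      [6,7] "which" : N
      [7,8] "on" : (N\PP)\N

S/N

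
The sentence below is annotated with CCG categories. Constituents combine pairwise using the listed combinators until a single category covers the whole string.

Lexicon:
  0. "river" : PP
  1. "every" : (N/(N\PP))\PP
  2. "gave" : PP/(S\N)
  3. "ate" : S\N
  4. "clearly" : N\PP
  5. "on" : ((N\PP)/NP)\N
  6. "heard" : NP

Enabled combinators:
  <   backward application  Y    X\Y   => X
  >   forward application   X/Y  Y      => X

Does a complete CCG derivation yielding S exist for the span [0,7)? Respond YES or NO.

NO

PP (N/(N\PP))\PP PP/(S\N) S\N N\PP ((N\PP)/NP)\N NP
CKY chart[0,7] = {N}; S ∉ chart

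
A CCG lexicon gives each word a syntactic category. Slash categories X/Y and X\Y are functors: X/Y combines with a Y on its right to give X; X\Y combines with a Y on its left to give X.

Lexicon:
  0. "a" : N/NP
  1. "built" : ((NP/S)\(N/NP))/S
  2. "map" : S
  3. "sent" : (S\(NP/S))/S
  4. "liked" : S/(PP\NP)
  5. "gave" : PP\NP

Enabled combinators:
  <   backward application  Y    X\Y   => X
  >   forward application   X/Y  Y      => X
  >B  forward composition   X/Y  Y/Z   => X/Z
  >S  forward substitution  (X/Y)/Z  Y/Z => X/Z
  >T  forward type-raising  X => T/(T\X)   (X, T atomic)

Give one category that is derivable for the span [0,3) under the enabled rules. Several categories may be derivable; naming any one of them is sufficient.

[0,6] S   <
  [0,3] NP/S   <
    [0,1] "a" : N/NP
    [1,3] (NP/S)\(N/NP)   >
      [1,2] "built" : ((NP/S)\(N/NP))/S
      [2,3] "map" : S
  [3,6] S\(NP/S)   >
    [3,4] "sent" : (S\(NP/S))/S
    [4,6] S   >
      [4,5] "liked" : S/(PP\NP)
      [5,6] "gave" : PP\NP

NP/S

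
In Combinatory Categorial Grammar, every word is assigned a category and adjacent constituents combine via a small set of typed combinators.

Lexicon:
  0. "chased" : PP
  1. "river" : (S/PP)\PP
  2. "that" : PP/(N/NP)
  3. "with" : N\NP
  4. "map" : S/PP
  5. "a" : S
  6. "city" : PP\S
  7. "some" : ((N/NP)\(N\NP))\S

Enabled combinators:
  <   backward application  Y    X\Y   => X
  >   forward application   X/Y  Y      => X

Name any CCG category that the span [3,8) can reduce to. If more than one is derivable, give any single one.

[0,8] S   >
  [0,2] S/PP   <
    [0,1] "chased" : PP
    [1,2] "river" : (S/PP)\PP
  [2,8] PP   >
    [2,3] "that" : PP/(N/NP)
    [3,8] N/NP   <
      [3,4] "with" : N\NP
      [4,8] (N/NP)\(N\NP)   <
        [4,7] S   >
          [4,5] "map" : S/PP
          [5,7] PP   <
            [5,6] "a" : S
            [6,7] "city" : PP\S
        [7,8] "some" : ((N/NP)\(N\NP))\S

N/NP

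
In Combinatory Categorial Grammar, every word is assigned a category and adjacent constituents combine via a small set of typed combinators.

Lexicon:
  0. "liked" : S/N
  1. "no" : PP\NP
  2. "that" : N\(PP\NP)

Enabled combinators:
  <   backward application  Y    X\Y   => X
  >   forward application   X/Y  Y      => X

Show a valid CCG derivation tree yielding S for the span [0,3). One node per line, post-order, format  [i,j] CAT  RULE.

[0,3] S   >
  [0,1] "liked" : S/N
  [1,3] N   <
    [1,2] "no" : PP\NP
    [2,3] "that" : N\(PP\NP)

[0,1] S/N  lex  "liked"
[1,2] PP\NP  lex  "no"
[2,3] N\(PP\NP)  lex  "that"
[1,3] N  <  k=2
[0,3] S  >  k=1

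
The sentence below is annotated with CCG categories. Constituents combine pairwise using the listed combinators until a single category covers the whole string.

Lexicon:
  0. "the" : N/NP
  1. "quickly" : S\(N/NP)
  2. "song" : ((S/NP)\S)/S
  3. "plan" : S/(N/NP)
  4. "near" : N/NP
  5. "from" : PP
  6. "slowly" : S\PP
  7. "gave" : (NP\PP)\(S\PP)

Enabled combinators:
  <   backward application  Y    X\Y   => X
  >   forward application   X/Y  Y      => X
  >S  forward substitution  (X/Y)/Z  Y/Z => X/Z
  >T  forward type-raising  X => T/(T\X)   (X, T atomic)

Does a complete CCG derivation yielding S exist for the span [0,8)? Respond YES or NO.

YES

[0,8] S   >
  [0,5] S/NP   <
    [0,2] S   <
      [0,1] "the" : N/NP
      [1,2] "quickly" : S\(N/NP)
    [2,5] (S/NP)\S   >
      [2,3] "song" : ((S/NP)\S)/S
      [3,5] S   >
        [3,4] "plan" : S/(N/NP)
        [4,5] "near" : N/NP
  [5,8] NP   >
    [5,6] NP/(NP\PP)   >T
      [5,6] "from" : PP
    [6,8] NP\PP   <
      [6,7] "slowly" : S\PP
      [7,8] "gave" : (NP\PP)\(S\PP)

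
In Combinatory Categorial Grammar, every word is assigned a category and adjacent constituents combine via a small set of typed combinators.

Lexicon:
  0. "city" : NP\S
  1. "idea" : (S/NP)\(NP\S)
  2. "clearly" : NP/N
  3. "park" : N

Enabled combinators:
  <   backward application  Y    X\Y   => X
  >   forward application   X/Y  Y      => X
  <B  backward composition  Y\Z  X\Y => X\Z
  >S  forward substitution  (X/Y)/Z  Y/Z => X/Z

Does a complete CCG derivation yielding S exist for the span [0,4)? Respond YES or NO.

YES

[0,4] S   >
  [0,2] S/NP   <
    [0,1] "city" : NP\S
    [1,2] "idea" : (S/NP)\(NP\S)
  [2,4] NP   >
    [2,3] "clearly" : NP/N
    [3,4] "park" : N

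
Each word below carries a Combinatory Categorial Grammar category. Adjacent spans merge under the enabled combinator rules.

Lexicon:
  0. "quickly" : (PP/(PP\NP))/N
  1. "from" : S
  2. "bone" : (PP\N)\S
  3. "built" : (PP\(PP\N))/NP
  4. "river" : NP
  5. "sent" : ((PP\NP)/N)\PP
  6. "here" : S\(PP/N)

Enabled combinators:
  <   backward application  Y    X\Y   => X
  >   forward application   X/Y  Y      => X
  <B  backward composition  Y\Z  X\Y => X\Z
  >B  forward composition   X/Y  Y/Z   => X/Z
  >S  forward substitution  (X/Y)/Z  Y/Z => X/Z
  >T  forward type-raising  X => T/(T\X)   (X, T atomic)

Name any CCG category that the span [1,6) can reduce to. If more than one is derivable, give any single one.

(PP\NP)/N

[0,7] S   <
  [0,6] PP/N   >S
    [0,1] "quickly" : (PP/(PP\NP))/N
    [1,6] (PP\NP)/N   <
      [1,5] PP   <
        [1,3] PP\N   <
          [1,2] "from" : S
          [2,3] "bone" : (PP\N)\S
        [3,5] PP\(PP\N)   >
          [3,4] "built" : (PP\(PP\N))/NP
          [4,5] "river" : NP
      [5,6] "sent" : ((PP\NP)/N)\PP
  [6,7] "here" : S\(PP/N)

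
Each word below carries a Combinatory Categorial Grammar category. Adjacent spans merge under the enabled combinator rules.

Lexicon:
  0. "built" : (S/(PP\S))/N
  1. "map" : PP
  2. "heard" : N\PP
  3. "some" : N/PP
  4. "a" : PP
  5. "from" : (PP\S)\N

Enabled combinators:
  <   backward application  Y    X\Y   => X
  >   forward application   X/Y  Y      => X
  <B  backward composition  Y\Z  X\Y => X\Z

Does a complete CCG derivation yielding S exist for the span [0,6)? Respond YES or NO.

[0,6] S   >
  [0,3] S/(PP\S)   >
    [0,1] "built" : (S/(PP\S))/N
    [1,3] N   <
      [1,2] "map" : PP
      [2,3] "heard" : N\PP
  [3,6] PP\S   <
    [3,5] N   >
      [3,4] "some" : N/PP
      [4,5] "a" : PP
    [5,6] "from" : (PP\S)\N

YES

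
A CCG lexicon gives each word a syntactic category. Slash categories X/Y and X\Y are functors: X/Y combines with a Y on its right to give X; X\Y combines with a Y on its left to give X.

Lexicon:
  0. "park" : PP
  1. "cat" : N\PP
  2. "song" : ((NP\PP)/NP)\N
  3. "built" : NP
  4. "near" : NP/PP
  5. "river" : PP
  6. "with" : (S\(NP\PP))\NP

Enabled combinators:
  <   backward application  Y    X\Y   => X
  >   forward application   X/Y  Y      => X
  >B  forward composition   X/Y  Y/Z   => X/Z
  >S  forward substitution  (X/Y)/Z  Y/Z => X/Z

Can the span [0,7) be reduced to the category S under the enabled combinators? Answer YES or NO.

[0,7] S   <
  [0,4] NP\PP   >
    [0,3] (NP\PP)/NP   <
      [0,2] N   <
        [0,1] "park" : PP
        [1,2] "cat" : N\PP
      [2,3] "song" : ((NP\PP)/NP)\N
    [3,4] "built" : NP
  [4,7] S\(NP\PP)   <
    [4,6] NP   >
      [4,5] "near" : NP/PP
      [5,6] "river" : PP
    [6,7] "with" : (S\(NP\PP))\NP

YES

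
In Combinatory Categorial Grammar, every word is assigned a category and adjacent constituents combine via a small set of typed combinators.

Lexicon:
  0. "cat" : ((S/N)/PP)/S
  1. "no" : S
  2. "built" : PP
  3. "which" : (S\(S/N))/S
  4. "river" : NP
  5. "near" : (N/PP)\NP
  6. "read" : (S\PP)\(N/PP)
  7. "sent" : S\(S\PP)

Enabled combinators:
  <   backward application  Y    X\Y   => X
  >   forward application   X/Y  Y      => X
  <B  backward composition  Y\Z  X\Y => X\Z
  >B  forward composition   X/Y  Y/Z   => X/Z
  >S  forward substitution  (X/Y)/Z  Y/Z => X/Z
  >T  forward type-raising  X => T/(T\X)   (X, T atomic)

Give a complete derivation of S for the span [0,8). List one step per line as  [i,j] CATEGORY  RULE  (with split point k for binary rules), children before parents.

[0,8] S   <
  [0,3] S/N   >
    [0,2] (S/N)/PP   >
      [0,1] "cat" : ((S/N)/PP)/S
      [1,2] "no" : S
    [2,3] "built" : PP
  [3,8] S\(S/N)   >
    [3,4] "which" : (S\(S/N))/S
    [4,8] S   <
      [4,7] S\PP   <
        [4,6] N/PP   <
          [4,5] "river" : NP
          [5,6] "near" : (N/PP)\NP
        [6,7] "read" : (S\PP)\(N/PP)
      [7,8] "sent" : S\(S\PP)

[0,1] ((S/N)/PP)/S  lex  "cat"
[1,2] S  lex  "no"
[0,2] (S/N)/PP  >  k=1
[2,3] PP  lex  "built"
[0,3] S/N  >  k=2
[3,4] (S\(S/N))/S  lex  "which"
[4,5] NP  lex  "river"
[5,6] (N/PP)\NP  lex  "near"
[4,6] N/PP  <  k=5
[6,7] (S\PP)\(N/PP)  lex  "read"
[4,7] S\PP  <  k=6
[7,8] S\(S\PP)  lex  "sent"
[4,8] S  <  k=7
[3,8] S\(S/N)  >  k=4
[0,8] S  <  k=3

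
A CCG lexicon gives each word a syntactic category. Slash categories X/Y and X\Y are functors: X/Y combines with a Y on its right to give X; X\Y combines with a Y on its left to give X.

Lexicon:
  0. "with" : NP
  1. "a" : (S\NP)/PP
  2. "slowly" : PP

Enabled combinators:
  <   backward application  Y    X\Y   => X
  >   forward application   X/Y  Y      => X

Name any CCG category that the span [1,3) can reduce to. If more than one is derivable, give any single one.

S\NP

[0,3] S   <
  [0,1] "with" : NP
  [1,3] S\NP   >
    [1,2] "a" : (S\NP)/PP
    [2,3] "slowly" : PP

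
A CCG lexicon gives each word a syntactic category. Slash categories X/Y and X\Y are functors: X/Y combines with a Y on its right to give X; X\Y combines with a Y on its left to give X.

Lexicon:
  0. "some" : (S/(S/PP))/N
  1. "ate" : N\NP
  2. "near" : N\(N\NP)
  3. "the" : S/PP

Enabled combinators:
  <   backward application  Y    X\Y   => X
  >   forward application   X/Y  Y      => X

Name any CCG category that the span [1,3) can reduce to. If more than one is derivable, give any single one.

[0,4] S   >
  [0,3] S/(S/PP)   >
    [0,1] "some" : (S/(S/PP))/N
    [1,3] N   <
      [1,2] "ate" : N\NP
      [2,3] "near" : N\(N\NP)
  [3,4] "the" : S/PP

N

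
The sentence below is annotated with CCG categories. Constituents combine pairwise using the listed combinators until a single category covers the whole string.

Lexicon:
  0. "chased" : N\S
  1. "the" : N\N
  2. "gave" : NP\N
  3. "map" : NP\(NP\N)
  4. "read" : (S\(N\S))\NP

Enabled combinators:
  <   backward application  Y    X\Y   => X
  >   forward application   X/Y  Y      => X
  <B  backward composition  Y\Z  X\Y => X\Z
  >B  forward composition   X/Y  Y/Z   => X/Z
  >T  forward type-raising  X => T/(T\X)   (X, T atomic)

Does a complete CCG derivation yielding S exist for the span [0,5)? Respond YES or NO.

YES

[0,5] S   <
  [0,2] N\S   <B
    [0,1] "chased" : N\S
    [1,2] "the" : N\N
  [2,5] S\(N\S)   <
    [2,4] NP   <
      [2,3] "gave" : NP\N
      [3,4] "map" : NP\(NP\N)
    [4,5] "read" : (S\(N\S))\NP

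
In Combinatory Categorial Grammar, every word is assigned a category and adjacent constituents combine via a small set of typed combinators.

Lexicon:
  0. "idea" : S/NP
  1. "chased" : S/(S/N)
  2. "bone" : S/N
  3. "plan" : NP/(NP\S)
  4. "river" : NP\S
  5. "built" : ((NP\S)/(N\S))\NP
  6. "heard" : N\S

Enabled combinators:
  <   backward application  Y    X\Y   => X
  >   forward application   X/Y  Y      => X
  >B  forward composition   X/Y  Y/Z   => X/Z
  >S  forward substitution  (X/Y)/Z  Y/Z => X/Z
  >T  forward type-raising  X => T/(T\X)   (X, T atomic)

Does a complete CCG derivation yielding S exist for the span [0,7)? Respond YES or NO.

[0,7] S   >
  [0,1] "idea" : S/NP
  [1,7] NP   <
    [1,3] S   >
      [1,2] "chased" : S/(S/N)
      [2,3] "bone" : S/N
    [3,7] NP\S   >
      [3,6] (NP\S)/(N\S)   <
        [3,5] NP   >
          [3,4] "plan" : NP/(NP\S)
          [4,5] "river" : NP\S
        [5,6] "built" : ((NP\S)/(N\S))\NP
      [6,7] "heard" : N\S

YES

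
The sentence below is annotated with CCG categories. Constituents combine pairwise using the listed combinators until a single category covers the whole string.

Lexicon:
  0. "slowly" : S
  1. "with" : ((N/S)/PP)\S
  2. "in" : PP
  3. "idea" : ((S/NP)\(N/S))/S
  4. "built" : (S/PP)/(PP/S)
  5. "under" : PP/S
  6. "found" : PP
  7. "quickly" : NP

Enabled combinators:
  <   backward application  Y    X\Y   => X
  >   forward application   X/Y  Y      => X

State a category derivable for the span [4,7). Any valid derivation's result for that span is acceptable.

[0,8] S   >
  [0,7] S/NP   <
    [0,3] N/S   >
      [0,2] (N/S)/PP   <
        [0,1] "slowly" : S
        [1,2] "with" : ((N/S)/PP)\S
      [2,3] "in" : PP
    [3,7] (S/NP)\(N/S)   >
      [3,4] "idea" : ((S/NP)\(N/S))/S
      [4,7] S   >
        [4,6] S/PP   >
          [4,5] "built" : (S/PP)/(PP/S)
          [5,6] "under" : PP/S
        [6,7] "found" : PP
  [7,8] "quickly" : NP

S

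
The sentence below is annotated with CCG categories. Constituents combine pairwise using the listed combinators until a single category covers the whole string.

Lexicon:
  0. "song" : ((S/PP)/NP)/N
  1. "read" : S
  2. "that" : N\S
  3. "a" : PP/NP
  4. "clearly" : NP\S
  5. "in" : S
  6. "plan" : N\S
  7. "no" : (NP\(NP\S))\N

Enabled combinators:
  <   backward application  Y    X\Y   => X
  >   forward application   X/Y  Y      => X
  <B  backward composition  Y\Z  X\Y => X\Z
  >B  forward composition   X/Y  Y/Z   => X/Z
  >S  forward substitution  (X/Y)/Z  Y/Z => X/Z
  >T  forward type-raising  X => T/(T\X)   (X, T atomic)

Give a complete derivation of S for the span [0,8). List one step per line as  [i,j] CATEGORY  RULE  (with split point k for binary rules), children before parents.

[0,8] S   >
  [0,4] S/NP   >S
    [0,3] (S/PP)/NP   >
      [0,1] "song" : ((S/PP)/NP)/N
      [1,3] N   <
        [1,2] "read" : S
        [2,3] "that" : N\S
    [3,4] "a" : PP/NP
  [4,8] NP   <
    [4,5] "clearly" : NP\S
    [5,8] NP\(NP\S)   <
      [5,7] N   <
        [5,6] "in" : S
        [6,7] "plan" : N\S
      [7,8] "no" : (NP\(NP\S))\N

[0,1] ((S/PP)/NP)/N  lex  "song"
[1,2] S  lex  "read"
[2,3] N\S  lex  "that"
[1,3] N  <  k=2
[0,3] (S/PP)/NP  >  k=1
[3,4] PP/NP  lex  "a"
[0,4] S/NP  >S  k=3
[4,5] NP\S  lex  "clearly"
[5,6] S  lex  "in"
[6,7] N\S  lex  "plan"
[5,7] N  <  k=6
[7,8] (NP\(NP\S))\N  lex  "no"
[5,8] NP\(NP\S)  <  k=7
[4,8] NP  <  k=5
[0,8] S  >  k=4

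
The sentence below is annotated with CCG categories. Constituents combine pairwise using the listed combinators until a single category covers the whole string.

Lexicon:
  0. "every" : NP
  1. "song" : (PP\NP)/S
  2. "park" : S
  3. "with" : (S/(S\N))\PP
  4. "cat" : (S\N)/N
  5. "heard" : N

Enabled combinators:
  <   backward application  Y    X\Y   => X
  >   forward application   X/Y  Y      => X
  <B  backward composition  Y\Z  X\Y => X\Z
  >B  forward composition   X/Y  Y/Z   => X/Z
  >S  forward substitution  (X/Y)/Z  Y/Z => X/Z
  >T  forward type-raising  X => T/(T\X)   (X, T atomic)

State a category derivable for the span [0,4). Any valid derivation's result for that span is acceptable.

S/(S\N)

[0,6] S   >
  [0,4] S/(S\N)   <
    [0,3] PP   >
      [0,1] PP/(PP\NP)   >T
        [0,1] "every" : NP
      [1,3] PP\NP   >
        [1,2] "song" : (PP\NP)/S
        [2,3] "park" : S
    [3,4] "with" : (S/(S\N))\PP
  [4,6] S\N   >
    [4,5] "cat" : (S\N)/N
    [5,6] "heard" : N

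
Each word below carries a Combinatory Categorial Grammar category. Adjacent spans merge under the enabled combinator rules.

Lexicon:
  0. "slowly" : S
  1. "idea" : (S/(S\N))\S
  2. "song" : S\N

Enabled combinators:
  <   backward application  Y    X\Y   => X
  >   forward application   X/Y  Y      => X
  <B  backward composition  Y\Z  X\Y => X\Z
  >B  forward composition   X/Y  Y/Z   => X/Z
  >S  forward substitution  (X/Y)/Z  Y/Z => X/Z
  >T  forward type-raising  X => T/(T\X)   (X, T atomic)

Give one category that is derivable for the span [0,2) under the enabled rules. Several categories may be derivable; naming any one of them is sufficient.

[0,3] S   >
  [0,2] S/(S\N)   <
    [0,1] "slowly" : S
    [1,2] "idea" : (S/(S\N))\S
  [2,3] "song" : S\N

S/(S\N)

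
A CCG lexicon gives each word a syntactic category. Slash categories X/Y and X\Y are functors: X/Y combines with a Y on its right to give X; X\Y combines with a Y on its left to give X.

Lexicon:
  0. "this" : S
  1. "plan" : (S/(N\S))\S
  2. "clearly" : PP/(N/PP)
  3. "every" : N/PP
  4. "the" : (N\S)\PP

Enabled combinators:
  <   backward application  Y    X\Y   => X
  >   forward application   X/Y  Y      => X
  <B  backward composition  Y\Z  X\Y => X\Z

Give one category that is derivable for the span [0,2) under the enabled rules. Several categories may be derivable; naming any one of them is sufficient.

S/(N\S)

[0,5] S   >
  [0,2] S/(N\S)   <
    [0,1] "this" : S
    [1,2] "plan" : (S/(N\S))\S
  [2,5] N\S   <
    [2,4] PP   >
      [2,3] "clearly" : PP/(N/PP)
      [3,4] "every" : N/PP
    [4,5] "the" : (N\S)\PP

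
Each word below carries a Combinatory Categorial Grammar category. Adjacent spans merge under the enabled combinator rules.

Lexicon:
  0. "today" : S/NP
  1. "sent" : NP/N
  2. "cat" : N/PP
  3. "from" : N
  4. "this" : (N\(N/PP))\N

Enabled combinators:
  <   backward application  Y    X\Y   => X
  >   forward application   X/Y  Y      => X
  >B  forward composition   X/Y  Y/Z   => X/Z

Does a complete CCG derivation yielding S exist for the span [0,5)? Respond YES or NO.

[0,5] S   >
  [0,2] S/N   >B
    [0,1] "today" : S/NP
    [1,2] "sent" : NP/N
  [2,5] N   <
    [2,3] "cat" : N/PP
    [3,5] N\(N/PP)   <
      [3,4] "from" : N
      [4,5] "this" : (N\(N/PP))\N

YES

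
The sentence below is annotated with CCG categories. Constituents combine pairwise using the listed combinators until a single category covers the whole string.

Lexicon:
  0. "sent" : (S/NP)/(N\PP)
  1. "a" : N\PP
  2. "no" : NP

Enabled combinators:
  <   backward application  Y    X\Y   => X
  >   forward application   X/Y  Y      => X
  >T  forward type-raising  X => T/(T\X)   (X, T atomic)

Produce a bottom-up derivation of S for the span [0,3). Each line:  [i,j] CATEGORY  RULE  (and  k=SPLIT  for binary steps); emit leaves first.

[0,3] S   >
  [0,2] S/NP   >
    [0,1] "sent" : (S/NP)/(N\PP)
    [1,2] "a" : N\PP
  [2,3] "no" : NP

[0,1] (S/NP)/(N\PP)  lex  "sent"
[1,2] N\PP  lex  "a"
[0,2] S/NP  >  k=1
[2,3] NP  lex  "no"
[0,3] S  >  k=2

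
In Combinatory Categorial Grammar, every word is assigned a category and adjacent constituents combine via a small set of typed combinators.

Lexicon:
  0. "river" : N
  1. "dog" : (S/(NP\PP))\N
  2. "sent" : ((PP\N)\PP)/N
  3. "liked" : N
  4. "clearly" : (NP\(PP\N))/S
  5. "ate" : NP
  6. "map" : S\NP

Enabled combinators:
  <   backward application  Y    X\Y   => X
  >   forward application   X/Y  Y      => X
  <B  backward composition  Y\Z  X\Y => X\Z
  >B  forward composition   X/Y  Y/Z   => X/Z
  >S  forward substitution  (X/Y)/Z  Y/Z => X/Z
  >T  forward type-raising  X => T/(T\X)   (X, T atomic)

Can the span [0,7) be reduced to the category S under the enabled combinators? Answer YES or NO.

[0,7] S   >
  [0,2] S/(NP\PP)   <
    [0,1] "river" : N
    [1,2] "dog" : (S/(NP\PP))\N
  [2,7] NP\PP   <B
    [2,4] (PP\N)\PP   >
      [2,3] "sent" : ((PP\N)\PP)/N
      [3,4] "liked" : N
    [4,7] NP\(PP\N)   >
      [4,5] "clearly" : (NP\(PP\N))/S
      [5,7] S   <
        [5,6] "ate" : NP
        [6,7] "map" : S\NP

YES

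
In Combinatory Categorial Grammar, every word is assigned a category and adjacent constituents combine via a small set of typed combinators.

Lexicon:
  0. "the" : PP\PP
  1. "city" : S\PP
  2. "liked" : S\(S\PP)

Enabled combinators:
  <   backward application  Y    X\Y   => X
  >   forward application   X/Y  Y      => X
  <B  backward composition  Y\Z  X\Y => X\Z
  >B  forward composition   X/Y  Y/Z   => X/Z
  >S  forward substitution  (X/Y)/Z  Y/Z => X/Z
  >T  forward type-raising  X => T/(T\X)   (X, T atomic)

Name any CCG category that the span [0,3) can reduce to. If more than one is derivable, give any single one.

[0,3] S   <
  [0,2] S\PP   <B
    [0,1] "the" : PP\PP
    [1,2] "city" : S\PP
  [2,3] "liked" : S\(S\PP)

S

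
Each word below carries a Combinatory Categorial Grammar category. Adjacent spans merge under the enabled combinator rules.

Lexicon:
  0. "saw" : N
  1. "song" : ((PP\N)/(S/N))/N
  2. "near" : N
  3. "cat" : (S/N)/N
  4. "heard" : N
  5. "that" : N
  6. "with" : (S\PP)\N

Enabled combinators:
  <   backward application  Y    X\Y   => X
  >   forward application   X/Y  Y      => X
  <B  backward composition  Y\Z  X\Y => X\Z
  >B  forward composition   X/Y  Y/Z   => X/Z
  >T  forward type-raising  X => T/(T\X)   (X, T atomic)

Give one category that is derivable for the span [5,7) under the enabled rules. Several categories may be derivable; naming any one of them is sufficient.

S\PP

[0,7] S   <
  [0,1] "saw" : N
  [1,7] S\N   <B
    [1,5] PP\N   >
      [1,3] (PP\N)/(S/N)   >
        [1,2] "song" : ((PP\N)/(S/N))/N
        [2,3] "near" : N
      [3,5] S/N   >
        [3,4] "cat" : (S/N)/N
        [4,5] "heard" : N
    [5,7] S\PP   <
      [5,6] "that" : N
      [6,7] "with" : (S\PP)\N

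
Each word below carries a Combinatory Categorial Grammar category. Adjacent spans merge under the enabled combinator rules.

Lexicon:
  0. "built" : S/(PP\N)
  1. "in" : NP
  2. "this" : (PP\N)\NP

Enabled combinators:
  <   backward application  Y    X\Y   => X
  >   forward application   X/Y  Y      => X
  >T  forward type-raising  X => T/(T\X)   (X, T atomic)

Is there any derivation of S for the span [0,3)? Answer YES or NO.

[0,3] S   >
  [0,1] "built" : S/(PP\N)
  [1,3] PP\N   <
    [1,2] "in" : NP
    [2,3] "this" : (PP\N)\NP

YES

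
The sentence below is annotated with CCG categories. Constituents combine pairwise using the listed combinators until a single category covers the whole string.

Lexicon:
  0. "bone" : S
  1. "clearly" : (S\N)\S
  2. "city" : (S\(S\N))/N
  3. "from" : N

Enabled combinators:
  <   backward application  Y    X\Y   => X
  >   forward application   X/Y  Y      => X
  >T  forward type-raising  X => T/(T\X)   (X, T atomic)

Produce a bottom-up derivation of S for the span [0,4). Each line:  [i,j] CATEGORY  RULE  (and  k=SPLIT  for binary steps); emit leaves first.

[0,4] S   <
  [0,2] S\N   <
    [0,1] "bone" : S
    [1,2] "clearly" : (S\N)\S
  [2,4] S\(S\N)   >
    [2,3] "city" : (S\(S\N))/N
    [3,4] "from" : N

[0,1] S  lex  "bone"
[1,2] (S\N)\S  lex  "clearly"
[0,2] S\N  <  k=1
[2,3] (S\(S\N))/N  lex  "city"
[3,4] N  lex  "from"
[2,4] S\(S\N)  >  k=3
[0,4] S  <  k=2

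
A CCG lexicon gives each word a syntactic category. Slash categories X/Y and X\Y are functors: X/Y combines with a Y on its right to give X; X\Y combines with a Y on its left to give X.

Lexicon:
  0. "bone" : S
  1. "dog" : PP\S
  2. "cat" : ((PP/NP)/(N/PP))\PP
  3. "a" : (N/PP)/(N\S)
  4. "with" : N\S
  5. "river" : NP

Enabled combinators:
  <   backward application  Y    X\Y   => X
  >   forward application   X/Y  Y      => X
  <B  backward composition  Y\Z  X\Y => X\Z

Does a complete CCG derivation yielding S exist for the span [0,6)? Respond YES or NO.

NO

S PP\S ((PP/NP)/(N/PP))\PP (N/PP)/(N\S) N\S NP
CKY chart[0,6] = {PP}; S ∉ chart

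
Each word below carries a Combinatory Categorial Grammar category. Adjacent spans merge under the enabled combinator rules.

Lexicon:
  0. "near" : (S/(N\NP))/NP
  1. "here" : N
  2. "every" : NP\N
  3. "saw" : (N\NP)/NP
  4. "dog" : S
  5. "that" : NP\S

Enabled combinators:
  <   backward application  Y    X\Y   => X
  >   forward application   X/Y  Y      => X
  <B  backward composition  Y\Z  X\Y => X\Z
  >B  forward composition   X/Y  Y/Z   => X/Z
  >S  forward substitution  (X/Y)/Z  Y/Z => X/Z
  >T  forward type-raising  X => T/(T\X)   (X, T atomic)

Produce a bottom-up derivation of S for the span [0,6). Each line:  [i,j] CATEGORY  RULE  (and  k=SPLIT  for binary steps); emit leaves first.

[0,6] S   >
  [0,3] S/(N\NP)   >
    [0,1] "near" : (S/(N\NP))/NP
    [1,3] NP   <
      [1,2] "here" : N
      [2,3] "every" : NP\N
  [3,6] N\NP   >
    [3,4] "saw" : (N\NP)/NP
    [4,6] NP   <
      [4,5] "dog" : S
      [5,6] "that" : NP\S

[0,1] (S/(N\NP))/NP  lex  "near"
[1,2] N  lex  "here"
[2,3] NP\N  lex  "every"
[1,3] NP  <  k=2
[0,3] S/(N\NP)  >  k=1
[3,4] (N\NP)/NP  lex  "saw"
[4,5] S  lex  "dog"
[5,6] NP\S  lex  "that"
[4,6] NP  <  k=5
[3,6] N\NP  >  k=4
[0,6] S  >  k=3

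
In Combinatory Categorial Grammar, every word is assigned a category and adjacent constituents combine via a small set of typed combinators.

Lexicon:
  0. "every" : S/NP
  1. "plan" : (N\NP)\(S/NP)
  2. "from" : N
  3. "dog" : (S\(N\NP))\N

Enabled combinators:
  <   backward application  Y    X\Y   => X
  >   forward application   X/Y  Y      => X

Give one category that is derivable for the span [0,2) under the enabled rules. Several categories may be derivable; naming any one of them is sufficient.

[0,4] S   <
  [0,2] N\NP   <
    [0,1] "every" : S/NP
    [1,2] "plan" : (N\NP)\(S/NP)
  [2,4] S\(N\NP)   <
    [2,3] "from" : N
    [3,4] "dog" : (S\(N\NP))\N

N\NP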